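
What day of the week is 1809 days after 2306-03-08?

Mar 8, 2306 is a Thursday.
1809 mod 7 = 3, so 1809 days after a Thursday is Thursday + 3 = Sunday.

Sunday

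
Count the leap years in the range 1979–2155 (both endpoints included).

Multiples of 4 in [1979,2155]: 44.
Of those, multiples of 100: 2 (not leap unless ÷400).
Multiples of 400: 1.
Leap years = 44 − 2 + 1 = 43.

43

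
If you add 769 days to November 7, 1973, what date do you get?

+365 (one year) → Nov 7, 1974 (404 left).
+365 (one year) → Nov 7, 1975 (39 left).
Nov has 30 days: +24 → Dec 1, 1975 (15 left).
+15 → Dec 16, 1975.

December 16, 1975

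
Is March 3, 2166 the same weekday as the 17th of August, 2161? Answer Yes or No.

Yes

From Aug 17, 2161 to Mar 3, 2166 is 1659 days.
1659 mod 7 = 0, so they are the same weekday.
(Aug 17, 2161 is a Monday; Mar 3, 2166 is a Monday.)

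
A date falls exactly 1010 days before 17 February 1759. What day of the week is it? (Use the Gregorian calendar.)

First find the weekday of Feb 17, 1759. Doomsday rule: the anchor day for the 1700s is Sunday. For year 59: 59÷12 = 4 r 11, and 11÷4 = 2, so 4+11+2 = 17.
Sunday + 17 ≡ Wednesday — that's 1759's doomsday.
In February the doomsday date is Feb 28 (1759 is not a leap year).
Feb 17 is 11 days before Feb 28; 11 mod 7 = 4, so Wednesday − 4 = Saturday.
1010 mod 7 = 2, so 1010 days before a Saturday is Saturday − 2 = Thursday.

Thursday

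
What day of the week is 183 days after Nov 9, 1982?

Wednesday

Nov 9, 1982 is a Tuesday.
183 mod 7 = 1, so 183 days after a Tuesday is Tuesday + 1 = Wednesday.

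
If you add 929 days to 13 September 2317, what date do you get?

March 30, 2320

+365 (one year) → Sep 13, 2318 (564 left).
+365 (one year) → Sep 13, 2319 (199 left).
Sep has 30 days: +18 → Oct 1, 2319 (181 left).
Oct has 31 days: +31 → Nov 1, 2319 (150 left).
Nov has 30 days: +30 → Dec 1, 2319 (120 left).
Dec has 31 days: +31 → Jan 1, 2320 (89 left).
Jan has 31 days: +31 → Feb 1, 2320 (58 left).
Feb has 29 days: +29 → Mar 1, 2320 (29 left).
+29 → Mar 30, 2320.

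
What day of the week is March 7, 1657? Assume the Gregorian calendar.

Wednesday

Doomsday rule: the anchor day for the 1600s is Tuesday. For year 57: 57÷12 = 4 r 9, and 9÷4 = 2, so 4+9+2 = 15.
Tuesday + 15 ≡ Wednesday — that's 1657's doomsday.
In March the doomsday date is Mar 14.
Mar 7 is 7 days before Mar 14; 7 mod 7 = 0, so Wednesday − 0 = Wednesday.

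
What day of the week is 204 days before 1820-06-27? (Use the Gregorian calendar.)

Monday

Jun 27, 1820 is a Tuesday.
204 mod 7 = 1, so 204 days before a Tuesday is Tuesday − 1 = Monday.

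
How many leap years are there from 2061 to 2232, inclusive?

41

Multiples of 4 in [2061,2232]: 43.
Of those, multiples of 100: 2 (not leap unless ÷400).
Multiples of 400: 0.
Leap years = 43 − 2 + 0 = 41.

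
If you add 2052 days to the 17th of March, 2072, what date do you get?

October 29, 2077

+365 (one year) → Mar 17, 2073 (1687 left).
+365 (one year) → Mar 17, 2074 (1322 left).
+365 (one year) → Mar 17, 2075 (957 left).
+366 (one year; includes Feb 29, 2076) → Mar 17, 2076 (591 left).
+365 (one year) → Mar 17, 2077 (226 left).
Mar has 31 days: +15 → Apr 1, 2077 (211 left).
Apr has 30 days: +30 → May 1, 2077 (181 left).
May has 31 days: +31 → Jun 1, 2077 (150 left).
Jun has 30 days: +30 → Jul 1, 2077 (120 left).
Jul has 31 days: +31 → Aug 1, 2077 (89 left).
Aug has 31 days: +31 → Sep 1, 2077 (58 left).
Sep has 30 days: +30 → Oct 1, 2077 (28 left).
+28 → Oct 29, 2077.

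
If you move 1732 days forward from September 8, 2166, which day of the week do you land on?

Thursday

First find the weekday of Sep 8, 2166. Doomsday rule: the anchor day for the 2100s is Sunday. For year 66: 66÷12 = 5 r 6, and 6÷4 = 1, so 5+6+1 = 12.
Sunday + 12 ≡ Friday — that's 2166's doomsday.
In September the doomsday date is Sep 5.
Sep 8 is 3 days after Sep 5; 3 mod 7 = 3, so Friday + 3 = Monday.
1732 mod 7 = 3, so 1732 days after a Monday is Monday + 3 = Thursday.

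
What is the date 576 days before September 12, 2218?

February 13, 2217

−365 (one year) → Sep 12, 2217 (211 left).
−12 → Aug 31, 2217 (end of Aug, 31 days; 199 left).
−31 → Jul 31, 2217 (end of Jul, 31 days; 168 left).
−31 → Jun 30, 2217 (end of Jun, 30 days; 137 left).
−30 → May 31, 2217 (end of May, 31 days; 107 left).
−31 → Apr 30, 2217 (end of Apr, 30 days; 76 left).
−30 → Mar 31, 2217 (end of Mar, 31 days; 46 left).
−31 → Feb 28, 2217 (end of Feb, 28 days; 15 left).
−15 → Feb 13, 2217.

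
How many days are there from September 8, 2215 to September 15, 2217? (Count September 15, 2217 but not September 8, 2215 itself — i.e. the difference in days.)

738

Sep 8, 2215 → Sep 8, 2216: 366 days (Feb 29, 2216 is in that span).
Sep 8, 2216 → Oct 8, 2216: 30 days (September has 30).
Oct 8, 2216 → Nov 8, 2216: 31 days (October has 31).
Nov 8, 2216 → Dec 8, 2216: 30 days (November has 30).
Dec 8, 2216 → Jan 8, 2217: 31 days (December has 31).
Jan 8, 2217 → Feb 8, 2217: 31 days (January has 31).
Feb 8, 2217 → Mar 8, 2217: 28 days (February has 28).
Mar 8, 2217 → Apr 8, 2217: 31 days (March has 31).
Apr 8, 2217 → May 8, 2217: 30 days (April has 30).
May 8, 2217 → Jun 8, 2217: 31 days (May has 31).
Jun 8, 2217 → Jul 8, 2217: 30 days (June has 30).
Jul 8, 2217 → Aug 8, 2217: 31 days (July has 31).
Aug 8, 2217 → Sep 8, 2217: 31 days (August has 31).
Sep 8, 2217 → Sep 15, 2217: 7 days.
Total: 738 days.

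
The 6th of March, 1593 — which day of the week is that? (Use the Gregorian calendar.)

Doomsday rule: the anchor day for the 1500s is Wednesday. For year 93: 93÷12 = 7 r 9, and 9÷4 = 2, so 7+9+2 = 18.
Wednesday + 18 ≡ Sunday — that's 1593's doomsday.
In March the doomsday date is Mar 14.
Mar 6 is 8 days before Mar 14; 8 mod 7 = 1, so Sunday − 1 = Saturday.

Saturday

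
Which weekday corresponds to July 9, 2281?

Saturday

Doomsday rule: the anchor day for the 2200s is Friday. For year 81: 81÷12 = 6 r 9, and 9÷4 = 2, so 6+9+2 = 17.
Friday + 17 ≡ Monday — that's 2281's doomsday.
In July the doomsday date is Jul 11.
Jul 9 is 2 days before Jul 11; 2 mod 7 = 2, so Monday − 2 = Saturday.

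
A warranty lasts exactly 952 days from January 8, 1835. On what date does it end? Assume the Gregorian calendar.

+365 (one year) → Jan 8, 1836 (587 left).
+366 (one year; includes Feb 29, 1836) → Jan 8, 1837 (221 left).
Jan has 31 days: +24 → Feb 1, 1837 (197 left).
Feb has 28 days: +28 → Mar 1, 1837 (169 left).
Mar has 31 days: +31 → Apr 1, 1837 (138 left).
Apr has 30 days: +30 → May 1, 1837 (108 left).
May has 31 days: +31 → Jun 1, 1837 (77 left).
Jun has 30 days: +30 → Jul 1, 1837 (47 left).
Jul has 31 days: +31 → Aug 1, 1837 (16 left).
+16 → Aug 17, 1837.

August 17, 1837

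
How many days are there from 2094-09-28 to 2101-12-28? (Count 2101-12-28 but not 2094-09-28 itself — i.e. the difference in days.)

Sep 28, 2094 → Sep 28, 2095: 365 days.
Sep 28, 2095 → Sep 28, 2096: 366 days (Feb 29, 2096 is in that span).
Sep 28, 2096 → Sep 28, 2097: 365 days.
Sep 28, 2097 → Sep 28, 2098: 365 days.
Sep 28, 2098 → Sep 28, 2099: 365 days.
Sep 28, 2099 → Sep 28, 2100: 365 days.
Sep 28, 2100 → Sep 28, 2101: 365 days.
Sep 28, 2101 → Oct 28, 2101: 30 days (September has 30).
Oct 28, 2101 → Nov 28, 2101: 31 days (October has 31).
Nov 28, 2101 → Dec 28, 2101: 30 days.
Total: 2647 days.

2647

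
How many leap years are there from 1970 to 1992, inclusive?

Multiples of 4 in [1970,1992]: 6.
Of those, multiples of 100: 0 (not leap unless ÷400).
Multiples of 400: 0.
Leap years = 6 − 0 + 0 = 6.

6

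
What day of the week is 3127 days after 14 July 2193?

First find the weekday of Jul 14, 2193. Doomsday rule: the anchor day for the 2100s is Sunday. For year 93: 93÷12 = 7 r 9, and 9÷4 = 2, so 7+9+2 = 18.
Sunday + 18 ≡ Thursday — that's 2193's doomsday.
In July the doomsday date is Jul 11.
Jul 14 is 3 days after Jul 11; 3 mod 7 = 3, so Thursday + 3 = Sunday.
3127 mod 7 = 5, so 3127 days after a Sunday is Sunday + 5 = Friday.

Friday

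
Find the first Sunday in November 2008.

November 2, 2008

November 1, 2008 is a Saturday.
The first Sunday is therefore November 2 (1 days later).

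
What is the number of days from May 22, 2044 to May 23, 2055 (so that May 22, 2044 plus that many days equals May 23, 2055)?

May 22, 2044 → May 22, 2045: 365 days.
May 22, 2045 → May 22, 2046: 365 days.
May 22, 2046 → May 22, 2047: 365 days.
May 22, 2047 → May 22, 2048: 366 days (Feb 29, 2048 is in that span).
May 22, 2048 → May 22, 2049: 365 days.
May 22, 2049 → May 22, 2050: 365 days.
May 22, 2050 → May 22, 2051: 365 days.
May 22, 2051 → May 22, 2052: 366 days (Feb 29, 2052 is in that span).
May 22, 2052 → May 22, 2053: 365 days.
May 22, 2053 → May 22, 2054: 365 days.
May 22, 2054 → Jun 22, 2054: 31 days (May has 31).
Jun 22, 2054 → Jul 22, 2054: 30 days (June has 30).
Jul 22, 2054 → Aug 22, 2054: 31 days (July has 31).
Aug 22, 2054 → Sep 22, 2054: 31 days (August has 31).
Sep 22, 2054 → Oct 22, 2054: 30 days (September has 30).
Oct 22, 2054 → Nov 22, 2054: 31 days (October has 31).
Nov 22, 2054 → Dec 22, 2054: 30 days (November has 30).
Dec 22, 2054 → Jan 22, 2055: 31 days (December has 31).
Jan 22, 2055 → Feb 22, 2055: 31 days (January has 31).
Feb 22, 2055 → Mar 22, 2055: 28 days (February has 28).
Mar 22, 2055 → Apr 22, 2055: 31 days (March has 31).
Apr 22, 2055 → May 22, 2055: 30 days (April has 30).
May 22, 2055 → May 23, 2055: 1 days.
Total: 4018 days.

4018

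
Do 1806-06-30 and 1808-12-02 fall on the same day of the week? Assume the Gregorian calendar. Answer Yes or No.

No

From Jun 30, 1806 to Dec 2, 1808 is 886 days.
886 mod 7 = 4, so they are different weekdays.
(Jun 30, 1806 is a Monday; Dec 2, 1808 is a Friday.)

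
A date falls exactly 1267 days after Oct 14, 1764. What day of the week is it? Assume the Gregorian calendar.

First find the weekday of Oct 14, 1764. Doomsday rule: the anchor day for the 1700s is Sunday. For year 64: 64÷12 = 5 r 4, and 4÷4 = 1, so 5+4+1 = 10.
Sunday + 10 ≡ Wednesday — that's 1764's doomsday.
In October the doomsday date is Oct 10.
Oct 14 is 4 days after Oct 10; 4 mod 7 = 4, so Wednesday + 4 = Sunday.
1267 mod 7 = 0, so 1267 days after a Sunday is Sunday + 0 = Sunday.

Sunday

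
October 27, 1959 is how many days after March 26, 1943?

6059

Mar 26, 1943 → Mar 26, 1944: 366 days (Feb 29, 1944 is in that span).
Mar 26, 1944 → Mar 26, 1945: 365 days.
Mar 26, 1945 → Mar 26, 1946: 365 days.
Mar 26, 1946 → Mar 26, 1947: 365 days.
Mar 26, 1947 → Mar 26, 1948: 366 days (Feb 29, 1948 is in that span).
Mar 26, 1948 → Mar 26, 1949: 365 days.
Mar 26, 1949 → Mar 26, 1950: 365 days.
Mar 26, 1950 → Mar 26, 1951: 365 days.
Mar 26, 1951 → Mar 26, 1952: 366 days (Feb 29, 1952 is in that span).
Mar 26, 1952 → Mar 26, 1953: 365 days.
Mar 26, 1953 → Mar 26, 1954: 365 days.
Mar 26, 1954 → Mar 26, 1955: 365 days.
Mar 26, 1955 → Mar 26, 1956: 366 days (Feb 29, 1956 is in that span).
Mar 26, 1956 → Mar 26, 1957: 365 days.
Mar 26, 1957 → Mar 26, 1958: 365 days.
Mar 26, 1958 → Mar 26, 1959: 365 days.
Mar 26, 1959 → Apr 26, 1959: 31 days (March has 31).
Apr 26, 1959 → May 26, 1959: 30 days (April has 30).
May 26, 1959 → Jun 26, 1959: 31 days (May has 31).
Jun 26, 1959 → Jul 26, 1959: 30 days (June has 30).
Jul 26, 1959 → Aug 26, 1959: 31 days (July has 31).
Aug 26, 1959 → Sep 26, 1959: 31 days (August has 31).
Sep 26, 1959 → Oct 26, 1959: 30 days (September has 30).
Oct 26, 1959 → Oct 27, 1959: 1 days.
Total: 6059 days.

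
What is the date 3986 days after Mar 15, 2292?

February 13, 2303

+365 (one year) → Mar 15, 2293 (3621 left).
+365 (one year) → Mar 15, 2294 (3256 left).
+365 (one year) → Mar 15, 2295 (2891 left).
+366 (one year; includes Feb 29, 2296) → Mar 15, 2296 (2525 left).
+365 (one year) → Mar 15, 2297 (2160 left).
+365 (one year) → Mar 15, 2298 (1795 left).
+365 (one year) → Mar 15, 2299 (1430 left).
+365 (one year) → Mar 15, 2300 (1065 left).
+365 (one year) → Mar 15, 2301 (700 left).
+365 (one year) → Mar 15, 2302 (335 left).
Mar has 31 days: +17 → Apr 1, 2302 (318 left).
Apr has 30 days: +30 → May 1, 2302 (288 left).
May has 31 days: +31 → Jun 1, 2302 (257 left).
Jun has 30 days: +30 → Jul 1, 2302 (227 left).
Jul has 31 days: +31 → Aug 1, 2302 (196 left).
Aug has 31 days: +31 → Sep 1, 2302 (165 left).
Sep has 30 days: +30 → Oct 1, 2302 (135 left).
Oct has 31 days: +31 → Nov 1, 2302 (104 left).
Nov has 30 days: +30 → Dec 1, 2302 (74 left).
Dec has 31 days: +31 → Jan 1, 2303 (43 left).
Jan has 31 days: +31 → Feb 1, 2303 (12 left).
+12 → Feb 13, 2303.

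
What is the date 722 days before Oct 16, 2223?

−365 (one year) → Oct 16, 2222 (357 left).
−16 → Sep 30, 2222 (end of Sep, 30 days; 341 left).
−30 → Aug 31, 2222 (end of Aug, 31 days; 311 left).
−31 → Jul 31, 2222 (end of Jul, 31 days; 280 left).
−31 → Jun 30, 2222 (end of Jun, 30 days; 249 left).
−30 → May 31, 2222 (end of May, 31 days; 219 left).
−31 → Apr 30, 2222 (end of Apr, 30 days; 188 left).
−30 → Mar 31, 2222 (end of Mar, 31 days; 158 left).
−31 → Feb 28, 2222 (end of Feb, 28 days; 127 left).
−28 → Jan 31, 2222 (end of Jan, 31 days; 99 left).
−31 → Dec 31, 2221 (end of Dec, 31 days; 68 left).
−31 → Nov 30, 2221 (end of Nov, 30 days; 37 left).
−30 → Oct 31, 2221 (end of Oct, 31 days; 7 left).
−7 → Oct 24, 2221.

October 24, 2221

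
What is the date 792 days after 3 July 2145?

September 3, 2147

+365 (one year) → Jul 3, 2146 (427 left).
+365 (one year) → Jul 3, 2147 (62 left).
Jul has 31 days: +29 → Aug 1, 2147 (33 left).
Aug has 31 days: +31 → Sep 1, 2147 (2 left).
+2 → Sep 3, 2147.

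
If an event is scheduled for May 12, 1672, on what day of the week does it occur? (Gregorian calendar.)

Doomsday rule: the anchor day for the 1600s is Tuesday. For year 72: 72÷12 = 6 r 0, and 0÷4 = 0, so 6+0+0 = 6.
Tuesday + 6 ≡ Monday — that's 1672's doomsday.
In May the doomsday date is May 9.
May 12 is 3 days after May 9; 3 mod 7 = 3, so Monday + 3 = Thursday.

Thursday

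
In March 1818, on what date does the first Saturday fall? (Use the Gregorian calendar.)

March 1, 1818 is a Sunday.
The first Saturday is therefore March 7 (6 days later).

March 7, 1818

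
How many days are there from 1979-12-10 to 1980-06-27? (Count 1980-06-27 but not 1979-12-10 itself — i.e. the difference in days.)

200

Dec 10, 1979 → Jan 10, 1980: 31 days (December has 31).
Jan 10, 1980 → Feb 10, 1980: 31 days (January has 31).
Feb 10, 1980 → Mar 10, 1980: 29 days (February has 29).
Mar 10, 1980 → Apr 10, 1980: 31 days (March has 31).
Apr 10, 1980 → May 10, 1980: 30 days (April has 30).
May 10, 1980 → Jun 10, 1980: 31 days (May has 31).
Jun 10, 1980 → Jun 27, 1980: 17 days.
Total: 200 days.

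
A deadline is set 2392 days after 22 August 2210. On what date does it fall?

March 10, 2217

+365 (one year) → Aug 22, 2211 (2027 left).
+366 (one year; includes Feb 29, 2212) → Aug 22, 2212 (1661 left).
+365 (one year) → Aug 22, 2213 (1296 left).
+365 (one year) → Aug 22, 2214 (931 left).
+365 (one year) → Aug 22, 2215 (566 left).
+366 (one year; includes Feb 29, 2216) → Aug 22, 2216 (200 left).
Aug has 31 days: +10 → Sep 1, 2216 (190 left).
Sep has 30 days: +30 → Oct 1, 2216 (160 left).
Oct has 31 days: +31 → Nov 1, 2216 (129 left).
Nov has 30 days: +30 → Dec 1, 2216 (99 left).
Dec has 31 days: +31 → Jan 1, 2217 (68 left).
Jan has 31 days: +31 → Feb 1, 2217 (37 left).
Feb has 28 days: +28 → Mar 1, 2217 (9 left).
+9 → Mar 10, 2217.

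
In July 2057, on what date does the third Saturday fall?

July 1, 2057 is a Sunday.
The first Saturday is therefore July 7 (6 days later).
The third Saturday is 7 + 2×7 = July 21.

July 21, 2057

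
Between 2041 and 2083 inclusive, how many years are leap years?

Multiples of 4 in [2041,2083]: 10.
Of those, multiples of 100: 0 (not leap unless ÷400).
Multiples of 400: 0.
Leap years = 10 − 0 + 0 = 10.

10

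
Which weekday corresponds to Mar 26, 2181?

January 1, 2181 is a Monday.
Jan 1, 2181 → Feb 1, 2181: 31 days (January has 31).
Feb 1, 2181 → Mar 1, 2181: 28 days (February has 28).
Mar 1, 2181 → Mar 26, 2181: 25 days.
Total: 84 days.
84 mod 7 = 0, so Monday + 0 = Monday.

Monday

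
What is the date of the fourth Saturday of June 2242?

June 1, 2242 is a Wednesday.
The first Saturday is therefore June 4 (3 days later).
The fourth Saturday is 4 + 3×7 = June 25.

June 25, 2242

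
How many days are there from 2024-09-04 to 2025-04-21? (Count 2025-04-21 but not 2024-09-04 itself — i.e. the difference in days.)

229

Sep 4, 2024 → Oct 4, 2024: 30 days (September has 30).
Oct 4, 2024 → Nov 4, 2024: 31 days (October has 31).
Nov 4, 2024 → Dec 4, 2024: 30 days (November has 30).
Dec 4, 2024 → Jan 4, 2025: 31 days (December has 31).
Jan 4, 2025 → Feb 4, 2025: 31 days (January has 31).
Feb 4, 2025 → Mar 4, 2025: 28 days (February has 28).
Mar 4, 2025 → Apr 4, 2025: 31 days (March has 31).
Apr 4, 2025 → Apr 21, 2025: 17 days.
Total: 229 days.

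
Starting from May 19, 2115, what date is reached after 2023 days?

December 1, 2120

+366 (one year; includes Feb 29, 2116) → May 19, 2116 (1657 left).
+365 (one year) → May 19, 2117 (1292 left).
+365 (one year) → May 19, 2118 (927 left).
+365 (one year) → May 19, 2119 (562 left).
+366 (one year; includes Feb 29, 2120) → May 19, 2120 (196 left).
May has 31 days: +13 → Jun 1, 2120 (183 left).
Jun has 30 days: +30 → Jul 1, 2120 (153 left).
Jul has 31 days: +31 → Aug 1, 2120 (122 left).
Aug has 31 days: +31 → Sep 1, 2120 (91 left).
Sep has 30 days: +30 → Oct 1, 2120 (61 left).
Oct has 31 days: +31 → Nov 1, 2120 (30 left).
Nov has 30 days: +30 → Dec 1, 2120 (0 left).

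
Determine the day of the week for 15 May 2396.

Wednesday

Doomsday rule: the anchor day for the 2300s is Wednesday. For year 96: 96÷12 = 8 r 0, and 0÷4 = 0, so 8+0+0 = 8.
Wednesday + 8 ≡ Thursday — that's 2396's doomsday.
In May the doomsday date is May 9.
May 15 is 6 days after May 9; 6 mod 7 = 6, so Thursday + 6 = Wednesday.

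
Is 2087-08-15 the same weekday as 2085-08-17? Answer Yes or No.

From Aug 17, 2085 to Aug 15, 2087 is 728 days.
728 mod 7 = 0, so they are the same weekday.
(Aug 17, 2085 is a Friday; Aug 15, 2087 is a Friday.)

Yes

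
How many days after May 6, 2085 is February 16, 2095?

3573

May 6, 2085 → May 6, 2086: 365 days.
May 6, 2086 → May 6, 2087: 365 days.
May 6, 2087 → May 6, 2088: 366 days (Feb 29, 2088 is in that span).
May 6, 2088 → May 6, 2089: 365 days.
May 6, 2089 → May 6, 2090: 365 days.
May 6, 2090 → May 6, 2091: 365 days.
May 6, 2091 → May 6, 2092: 366 days (Feb 29, 2092 is in that span).
May 6, 2092 → May 6, 2093: 365 days.
May 6, 2093 → May 6, 2094: 365 days.
May 6, 2094 → Jun 6, 2094: 31 days (May has 31).
Jun 6, 2094 → Jul 6, 2094: 30 days (June has 30).
Jul 6, 2094 → Aug 6, 2094: 31 days (July has 31).
Aug 6, 2094 → Sep 6, 2094: 31 days (August has 31).
Sep 6, 2094 → Oct 6, 2094: 30 days (September has 30).
Oct 6, 2094 → Nov 6, 2094: 31 days (October has 31).
Nov 6, 2094 → Dec 6, 2094: 30 days (November has 30).
Dec 6, 2094 → Jan 6, 2095: 31 days (December has 31).
Jan 6, 2095 → Feb 6, 2095: 31 days (January has 31).
Feb 6, 2095 → Feb 16, 2095: 10 days.
Total: 3573 days.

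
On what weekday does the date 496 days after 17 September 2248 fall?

Sep 17, 2248 is a Sunday.
496 mod 7 = 6, so 496 days after a Sunday is Sunday + 6 = Saturday.

Saturday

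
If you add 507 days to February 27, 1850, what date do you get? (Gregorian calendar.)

July 19, 1851

+365 (one year) → Feb 27, 1851 (142 left).
Feb has 28 days: +2 → Mar 1, 1851 (140 left).
Mar has 31 days: +31 → Apr 1, 1851 (109 left).
Apr has 30 days: +30 → May 1, 1851 (79 left).
May has 31 days: +31 → Jun 1, 1851 (48 left).
Jun has 30 days: +30 → Jul 1, 1851 (18 left).
+18 → Jul 19, 1851.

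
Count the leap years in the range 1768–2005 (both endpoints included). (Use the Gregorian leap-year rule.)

Multiples of 4 in [1768,2005]: 60.
Of those, multiples of 100: 3 (not leap unless ÷400).
Multiples of 400: 1.
Leap years = 60 − 3 + 1 = 58.

58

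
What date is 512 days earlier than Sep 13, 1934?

−365 (one year) → Sep 13, 1933 (147 left).
−13 → Aug 31, 1933 (end of Aug, 31 days; 134 left).
−31 → Jul 31, 1933 (end of Jul, 31 days; 103 left).
−31 → Jun 30, 1933 (end of Jun, 30 days; 72 left).
−30 → May 31, 1933 (end of May, 31 days; 42 left).
−31 → Apr 30, 1933 (end of Apr, 30 days; 11 left).
−11 → Apr 19, 1933.

April 19, 1933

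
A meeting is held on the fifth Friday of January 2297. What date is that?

January 29, 2297

January 1, 2297 is a Friday.
The first Friday is therefore January 1 (same day).
The fifth Friday is 1 + 4×7 = January 29.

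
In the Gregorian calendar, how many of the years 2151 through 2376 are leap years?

Multiples of 4 in [2151,2376]: 57.
Of those, multiples of 100: 2 (not leap unless ÷400).
Multiples of 400: 0.
Leap years = 57 − 2 + 0 = 55.

55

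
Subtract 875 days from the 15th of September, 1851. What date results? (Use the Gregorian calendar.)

April 23, 1849

−365 (one year) → Sep 15, 1850 (510 left).
−365 (one year) → Sep 15, 1849 (145 left).
−15 → Aug 31, 1849 (end of Aug, 31 days; 130 left).
−31 → Jul 31, 1849 (end of Jul, 31 days; 99 left).
−31 → Jun 30, 1849 (end of Jun, 30 days; 68 left).
−30 → May 31, 1849 (end of May, 31 days; 38 left).
−31 → Apr 30, 1849 (end of Apr, 30 days; 7 left).
−7 → Apr 23, 1849.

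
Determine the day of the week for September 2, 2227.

Sunday

Doomsday rule: the anchor day for the 2200s is Friday. For year 27: 27÷12 = 2 r 3, and 3÷4 = 0, so 2+3+0 = 5.
Friday + 5 ≡ Wednesday — that's 2227's doomsday.
In September the doomsday date is Sep 5.
Sep 2 is 3 days before Sep 5; 3 mod 7 = 3, so Wednesday − 3 = Sunday.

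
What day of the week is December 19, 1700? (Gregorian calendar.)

Sunday

Doomsday rule: the anchor day for the 1700s is Sunday. For year 00: 0÷12 = 0 r 0, and 0÷4 = 0, so 0+0+0 = 0.
Sunday + 0 ≡ Sunday — that's 1700's doomsday.
In December the doomsday date is Dec 12.
Dec 19 is 7 days after Dec 12; 7 mod 7 = 0, so Sunday + 0 = Sunday.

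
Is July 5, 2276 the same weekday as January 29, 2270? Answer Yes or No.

From Jan 29, 2270 to Jul 5, 2276 is 2349 days.
2349 mod 7 = 4, so they are different weekdays.
(Jan 29, 2270 is a Saturday; Jul 5, 2276 is a Wednesday.)

No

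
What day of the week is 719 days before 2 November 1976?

Thursday

First find the weekday of Nov 2, 1976. Doomsday rule: the anchor day for the 1900s is Wednesday. For year 76: 76÷12 = 6 r 4, and 4÷4 = 1, so 6+4+1 = 11.
Wednesday + 11 ≡ Sunday — that's 1976's doomsday.
In November the doomsday date is Nov 7.
Nov 2 is 5 days before Nov 7; 5 mod 7 = 5, so Sunday − 5 = Tuesday.
719 mod 7 = 5, so 719 days before a Tuesday is Tuesday − 5 = Thursday.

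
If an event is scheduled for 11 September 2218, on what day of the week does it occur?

Friday

Doomsday rule: the anchor day for the 2200s is Friday. For year 18: 18÷12 = 1 r 6, and 6÷4 = 1, so 1+6+1 = 8.
Friday + 8 ≡ Saturday — that's 2218's doomsday.
In September the doomsday date is Sep 5.
Sep 11 is 6 days after Sep 5; 6 mod 7 = 6, so Saturday + 6 = Friday.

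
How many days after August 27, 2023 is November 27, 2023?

Aug 27, 2023 → Sep 27, 2023: 31 days (August has 31).
Sep 27, 2023 → Oct 27, 2023: 30 days (September has 30).
Oct 27, 2023 → Nov 27, 2023: 31 days.
Total: 92 days.

92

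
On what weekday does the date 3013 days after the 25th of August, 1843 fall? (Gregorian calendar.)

Aug 25, 1843 is a Friday.
3013 mod 7 = 3, so 3013 days after a Friday is Friday + 3 = Monday.

Monday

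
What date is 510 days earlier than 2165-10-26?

−365 (one year) → Oct 26, 2164 (145 left).
−26 → Sep 30, 2164 (end of Sep, 30 days; 119 left).
−30 → Aug 31, 2164 (end of Aug, 31 days; 89 left).
−31 → Jul 31, 2164 (end of Jul, 31 days; 58 left).
−31 → Jun 30, 2164 (end of Jun, 30 days; 27 left).
−27 → Jun 3, 2164.

June 3, 2164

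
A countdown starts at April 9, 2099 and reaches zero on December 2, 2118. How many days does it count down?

Apr 9, 2099 → Apr 9, 2100: 365 days.
Apr 9, 2100 → Apr 9, 2101: 365 days.
Apr 9, 2101 → Apr 9, 2102: 365 days.
Apr 9, 2102 → Apr 9, 2103: 365 days.
Apr 9, 2103 → Apr 9, 2104: 366 days (Feb 29, 2104 is in that span).
Apr 9, 2104 → Apr 9, 2105: 365 days.
Apr 9, 2105 → Apr 9, 2106: 365 days.
Apr 9, 2106 → Apr 9, 2107: 365 days.
Apr 9, 2107 → Apr 9, 2108: 366 days (Feb 29, 2108 is in that span).
Apr 9, 2108 → Apr 9, 2109: 365 days.
Apr 9, 2109 → Apr 9, 2110: 365 days.
Apr 9, 2110 → Apr 9, 2111: 365 days.
Apr 9, 2111 → Apr 9, 2112: 366 days (Feb 29, 2112 is in that span).
Apr 9, 2112 → Apr 9, 2113: 365 days.
Apr 9, 2113 → Apr 9, 2114: 365 days.
Apr 9, 2114 → Apr 9, 2115: 365 days.
Apr 9, 2115 → Apr 9, 2116: 366 days (Feb 29, 2116 is in that span).
Apr 9, 2116 → Apr 9, 2117: 365 days.
Apr 9, 2117 → Apr 9, 2118: 365 days.
Apr 9, 2118 → May 9, 2118: 30 days (April has 30).
May 9, 2118 → Jun 9, 2118: 31 days (May has 31).
Jun 9, 2118 → Jul 9, 2118: 30 days (June has 30).
Jul 9, 2118 → Aug 9, 2118: 31 days (July has 31).
Aug 9, 2118 → Sep 9, 2118: 31 days (August has 31).
Sep 9, 2118 → Oct 9, 2118: 30 days (September has 30).
Oct 9, 2118 → Nov 9, 2118: 31 days (October has 31).
Nov 9, 2118 → Dec 2, 2118: 23 days.
Total: 7176 days.

7176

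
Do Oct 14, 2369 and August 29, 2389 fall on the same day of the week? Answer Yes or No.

From Oct 14, 2369 to Aug 29, 2389 is 7259 days.
7259 mod 7 = 0, so they are the same weekday.
(Oct 14, 2369 is a Tuesday; Aug 29, 2389 is a Tuesday.)

Yes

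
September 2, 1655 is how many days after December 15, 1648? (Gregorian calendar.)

2452

Dec 15, 1648 → Dec 15, 1649: 365 days.
Dec 15, 1649 → Dec 15, 1650: 365 days.
Dec 15, 1650 → Dec 15, 1651: 365 days.
Dec 15, 1651 → Dec 15, 1652: 366 days (Feb 29, 1652 is in that span).
Dec 15, 1652 → Dec 15, 1653: 365 days.
Dec 15, 1653 → Dec 15, 1654: 365 days.
Dec 15, 1654 → Jan 15, 1655: 31 days (December has 31).
Jan 15, 1655 → Feb 15, 1655: 31 days (January has 31).
Feb 15, 1655 → Mar 15, 1655: 28 days (February has 28).
Mar 15, 1655 → Apr 15, 1655: 31 days (March has 31).
Apr 15, 1655 → May 15, 1655: 30 days (April has 30).
May 15, 1655 → Jun 15, 1655: 31 days (May has 31).
Jun 15, 1655 → Jul 15, 1655: 30 days (June has 30).
Jul 15, 1655 → Aug 15, 1655: 31 days (July has 31).
Aug 15, 1655 → Sep 2, 1655: 18 days.
Total: 2452 days.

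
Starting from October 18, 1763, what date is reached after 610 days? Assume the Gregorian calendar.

June 19, 1765

+366 (one year; includes Feb 29, 1764) → Oct 18, 1764 (244 left).
Oct has 31 days: +14 → Nov 1, 1764 (230 left).
Nov has 30 days: +30 → Dec 1, 1764 (200 left).
Dec has 31 days: +31 → Jan 1, 1765 (169 left).
Jan has 31 days: +31 → Feb 1, 1765 (138 left).
Feb has 28 days: +28 → Mar 1, 1765 (110 left).
Mar has 31 days: +31 → Apr 1, 1765 (79 left).
Apr has 30 days: +30 → May 1, 1765 (49 left).
May has 31 days: +31 → Jun 1, 1765 (18 left).
+18 → Jun 19, 1765.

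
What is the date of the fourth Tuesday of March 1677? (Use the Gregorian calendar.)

March 1, 1677 is a Monday.
The first Tuesday is therefore March 2 (1 days later).
The fourth Tuesday is 2 + 3×7 = March 23.

March 23, 1677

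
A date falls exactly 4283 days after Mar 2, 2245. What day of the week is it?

First find the weekday of Mar 2, 2245. Doomsday rule: the anchor day for the 2200s is Friday. For year 45: 45÷12 = 3 r 9, and 9÷4 = 2, so 3+9+2 = 14.
Friday + 14 ≡ Friday — that's 2245's doomsday.
In March the doomsday date is Mar 14.
Mar 2 is 12 days before Mar 14; 12 mod 7 = 5, so Friday − 5 = Sunday.
4283 mod 7 = 6, so 4283 days after a Sunday is Sunday + 6 = Saturday.

Saturday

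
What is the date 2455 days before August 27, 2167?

−365 (one year) → Aug 27, 2166 (2090 left).
−365 (one year) → Aug 27, 2165 (1725 left).
−365 (one year) → Aug 27, 2164 (1360 left).
−366 (one year; includes Feb 29, 2164) → Aug 27, 2163 (994 left).
−365 (one year) → Aug 27, 2162 (629 left).
−365 (one year) → Aug 27, 2161 (264 left).
−27 → Jul 31, 2161 (end of Jul, 31 days; 237 left).
−31 → Jun 30, 2161 (end of Jun, 30 days; 206 left).
−30 → May 31, 2161 (end of May, 31 days; 176 left).
−31 → Apr 30, 2161 (end of Apr, 30 days; 145 left).
−30 → Mar 31, 2161 (end of Mar, 31 days; 115 left).
−31 → Feb 28, 2161 (end of Feb, 28 days; 84 left).
−28 → Jan 31, 2161 (end of Jan, 31 days; 56 left).
−31 → Dec 31, 2160 (end of Dec, 31 days; 25 left).
−25 → Dec 6, 2160.

December 6, 2160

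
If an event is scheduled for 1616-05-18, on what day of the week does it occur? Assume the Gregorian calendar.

Doomsday rule: the anchor day for the 1600s is Tuesday. For year 16: 16÷12 = 1 r 4, and 4÷4 = 1, so 1+4+1 = 6.
Tuesday + 6 ≡ Monday — that's 1616's doomsday.
In May the doomsday date is May 9.
May 18 is 9 days after May 9; 9 mod 7 = 2, so Monday + 2 = Wednesday.

Wednesday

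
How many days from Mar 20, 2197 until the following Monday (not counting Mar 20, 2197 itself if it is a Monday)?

7

Mar 20, 2197 is a Monday.
From Monday to the next Monday is 7 days.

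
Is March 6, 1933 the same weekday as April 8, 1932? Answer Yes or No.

No

From Apr 8, 1932 to Mar 6, 1933 is 332 days.
332 mod 7 = 3, so they are different weekdays.
(Apr 8, 1932 is a Friday; Mar 6, 1933 is a Monday.)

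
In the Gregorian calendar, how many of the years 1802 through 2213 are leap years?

Multiples of 4 in [1802,2213]: 103.
Of those, multiples of 100: 4 (not leap unless ÷400).
Multiples of 400: 1.
Leap years = 103 − 4 + 1 = 100.

100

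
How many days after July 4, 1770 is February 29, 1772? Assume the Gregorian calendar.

Jul 4, 1770 → Jul 4, 1771: 365 days.
Jul 4, 1771 → Aug 4, 1771: 31 days (July has 31).
Aug 4, 1771 → Sep 4, 1771: 31 days (August has 31).
Sep 4, 1771 → Oct 4, 1771: 30 days (September has 30).
Oct 4, 1771 → Nov 4, 1771: 31 days (October has 31).
Nov 4, 1771 → Dec 4, 1771: 30 days (November has 30).
Dec 4, 1771 → Jan 4, 1772: 31 days (December has 31).
Jan 4, 1772 → Feb 4, 1772: 31 days (January has 31).
Feb 4, 1772 → Feb 29, 1772: 25 days.
Total: 605 days.

605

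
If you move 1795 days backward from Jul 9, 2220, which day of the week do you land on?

Jul 9, 2220 is a Sunday.
1795 mod 7 = 3, so 1795 days before a Sunday is Sunday − 3 = Thursday.

Thursday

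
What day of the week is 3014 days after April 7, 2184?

Apr 7, 2184 is a Wednesday.
3014 mod 7 = 4, so 3014 days after a Wednesday is Wednesday + 4 = Sunday.

Sunday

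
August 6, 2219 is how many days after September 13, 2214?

Sep 13, 2214 → Sep 13, 2215: 365 days.
Sep 13, 2215 → Sep 13, 2216: 366 days (Feb 29, 2216 is in that span).
Sep 13, 2216 → Sep 13, 2217: 365 days.
Sep 13, 2217 → Sep 13, 2218: 365 days.
Sep 13, 2218 → Oct 13, 2218: 30 days (September has 30).
Oct 13, 2218 → Nov 13, 2218: 31 days (October has 31).
Nov 13, 2218 → Dec 13, 2218: 30 days (November has 30).
Dec 13, 2218 → Jan 13, 2219: 31 days (December has 31).
Jan 13, 2219 → Feb 13, 2219: 31 days (January has 31).
Feb 13, 2219 → Mar 13, 2219: 28 days (February has 28).
Mar 13, 2219 → Apr 13, 2219: 31 days (March has 31).
Apr 13, 2219 → May 13, 2219: 30 days (April has 30).
May 13, 2219 → Jun 13, 2219: 31 days (May has 31).
Jun 13, 2219 → Jul 13, 2219: 30 days (June has 30).
Jul 13, 2219 → Aug 6, 2219: 24 days.
Total: 1788 days.

1788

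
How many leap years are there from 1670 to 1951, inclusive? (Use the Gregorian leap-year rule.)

67

Multiples of 4 in [1670,1951]: 70.
Of those, multiples of 100: 3 (not leap unless ÷400).
Multiples of 400: 0.
Leap years = 70 − 3 + 0 = 67.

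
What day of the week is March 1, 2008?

Doomsday rule: the anchor day for the 2000s is Tuesday. For year 08: 8÷12 = 0 r 8, and 8÷4 = 2, so 0+8+2 = 10.
Tuesday + 10 ≡ Friday — that's 2008's doomsday.
In March the doomsday date is Mar 14.
Mar 1 is 13 days before Mar 14; 13 mod 7 = 6, so Friday − 6 = Saturday.

Saturday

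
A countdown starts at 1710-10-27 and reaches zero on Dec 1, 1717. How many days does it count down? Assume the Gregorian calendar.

Oct 27, 1710 → Oct 27, 1711: 365 days.
Oct 27, 1711 → Oct 27, 1712: 366 days (Feb 29, 1712 is in that span).
Oct 27, 1712 → Oct 27, 1713: 365 days.
Oct 27, 1713 → Oct 27, 1714: 365 days.
Oct 27, 1714 → Oct 27, 1715: 365 days.
Oct 27, 1715 → Oct 27, 1716: 366 days (Feb 29, 1716 is in that span).
Oct 27, 1716 → Nov 27, 1716: 31 days (October has 31).
Nov 27, 1716 → Dec 27, 1716: 30 days (November has 30).
Dec 27, 1716 → Jan 27, 1717: 31 days (December has 31).
Jan 27, 1717 → Feb 27, 1717: 31 days (January has 31).
Feb 27, 1717 → Mar 27, 1717: 28 days (February has 28).
Mar 27, 1717 → Apr 27, 1717: 31 days (March has 31).
Apr 27, 1717 → May 27, 1717: 30 days (April has 30).
May 27, 1717 → Jun 27, 1717: 31 days (May has 31).
Jun 27, 1717 → Jul 27, 1717: 30 days (June has 30).
Jul 27, 1717 → Aug 27, 1717: 31 days (July has 31).
Aug 27, 1717 → Sep 27, 1717: 31 days (August has 31).
Sep 27, 1717 → Oct 27, 1717: 30 days (September has 30).
Oct 27, 1717 → Nov 27, 1717: 31 days (October has 31).
Nov 27, 1717 → Dec 1, 1717: 4 days.
Total: 2592 days.

2592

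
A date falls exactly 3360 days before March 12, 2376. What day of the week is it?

Friday

Mar 12, 2376 is a Friday.
3360 mod 7 = 0, so 3360 days before a Friday is Friday − 0 = Friday.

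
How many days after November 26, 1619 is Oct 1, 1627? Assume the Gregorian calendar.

2866

Nov 26, 1619 → Nov 26, 1620: 366 days (Feb 29, 1620 is in that span).
Nov 26, 1620 → Nov 26, 1621: 365 days.
Nov 26, 1621 → Nov 26, 1622: 365 days.
Nov 26, 1622 → Nov 26, 1623: 365 days.
Nov 26, 1623 → Nov 26, 1624: 366 days (Feb 29, 1624 is in that span).
Nov 26, 1624 → Nov 26, 1625: 365 days.
Nov 26, 1625 → Nov 26, 1626: 365 days.
Nov 26, 1626 → Dec 26, 1626: 30 days (November has 30).
Dec 26, 1626 → Jan 26, 1627: 31 days (December has 31).
Jan 26, 1627 → Feb 26, 1627: 31 days (January has 31).
Feb 26, 1627 → Mar 26, 1627: 28 days (February has 28).
Mar 26, 1627 → Apr 26, 1627: 31 days (March has 31).
Apr 26, 1627 → May 26, 1627: 30 days (April has 30).
May 26, 1627 → Jun 26, 1627: 31 days (May has 31).
Jun 26, 1627 → Jul 26, 1627: 30 days (June has 30).
Jul 26, 1627 → Aug 26, 1627: 31 days (July has 31).
Aug 26, 1627 → Sep 26, 1627: 31 days (August has 31).
Sep 26, 1627 → Oct 1, 1627: 5 days.
Total: 2866 days.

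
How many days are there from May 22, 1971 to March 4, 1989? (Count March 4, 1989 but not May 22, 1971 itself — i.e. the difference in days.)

May 22, 1971 → May 22, 1972: 366 days (Feb 29, 1972 is in that span).
May 22, 1972 → May 22, 1973: 365 days.
May 22, 1973 → May 22, 1974: 365 days.
May 22, 1974 → May 22, 1975: 365 days.
May 22, 1975 → May 22, 1976: 366 days (Feb 29, 1976 is in that span).
May 22, 1976 → May 22, 1977: 365 days.
May 22, 1977 → May 22, 1978: 365 days.
May 22, 1978 → May 22, 1979: 365 days.
May 22, 1979 → May 22, 1980: 366 days (Feb 29, 1980 is in that span).
May 22, 1980 → May 22, 1981: 365 days.
May 22, 1981 → May 22, 1982: 365 days.
May 22, 1982 → May 22, 1983: 365 days.
May 22, 1983 → May 22, 1984: 366 days (Feb 29, 1984 is in that span).
May 22, 1984 → May 22, 1985: 365 days.
May 22, 1985 → May 22, 1986: 365 days.
May 22, 1986 → May 22, 1987: 365 days.
May 22, 1987 → May 22, 1988: 366 days (Feb 29, 1988 is in that span).
May 22, 1988 → Jun 22, 1988: 31 days (May has 31).
Jun 22, 1988 → Jul 22, 1988: 30 days (June has 30).
Jul 22, 1988 → Aug 22, 1988: 31 days (July has 31).
Aug 22, 1988 → Sep 22, 1988: 31 days (August has 31).
Sep 22, 1988 → Oct 22, 1988: 30 days (September has 30).
Oct 22, 1988 → Nov 22, 1988: 31 days (October has 31).
Nov 22, 1988 → Dec 22, 1988: 30 days (November has 30).
Dec 22, 1988 → Jan 22, 1989: 31 days (December has 31).
Jan 22, 1989 → Feb 22, 1989: 31 days (January has 31).
Feb 22, 1989 → Mar 4, 1989: 10 days.
Total: 6496 days.

6496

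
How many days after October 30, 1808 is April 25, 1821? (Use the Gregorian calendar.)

Oct 30, 1808 → Oct 30, 1809: 365 days.
Oct 30, 1809 → Oct 30, 1810: 365 days.
Oct 30, 1810 → Oct 30, 1811: 365 days.
Oct 30, 1811 → Oct 30, 1812: 366 days (Feb 29, 1812 is in that span).
Oct 30, 1812 → Oct 30, 1813: 365 days.
Oct 30, 1813 → Oct 30, 1814: 365 days.
Oct 30, 1814 → Oct 30, 1815: 365 days.
Oct 30, 1815 → Oct 30, 1816: 366 days (Feb 29, 1816 is in that span).
Oct 30, 1816 → Oct 30, 1817: 365 days.
Oct 30, 1817 → Oct 30, 1818: 365 days.
Oct 30, 1818 → Oct 30, 1819: 365 days.
Oct 30, 1819 → Oct 30, 1820: 366 days (Feb 29, 1820 is in that span).
Oct 30, 1820 → Nov 30, 1820: 31 days (October has 31).
Nov 30, 1820 → Dec 30, 1820: 30 days (November has 30).
Dec 30, 1820 → Jan 30, 1821: 31 days (December has 31).
Jan 30, 1821 → Feb 28, 1821: 29 days (January has 31).
Feb 28, 1821 → Mar 28, 1821: 28 days (February has 28).
Mar 28, 1821 → Apr 25, 1821: 28 days.
Total: 4560 days.

4560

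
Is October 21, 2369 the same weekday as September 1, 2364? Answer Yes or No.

Yes

From Sep 1, 2364 to Oct 21, 2369 is 1876 days.
1876 mod 7 = 0, so they are the same weekday.
(Sep 1, 2364 is a Tuesday; Oct 21, 2369 is a Tuesday.)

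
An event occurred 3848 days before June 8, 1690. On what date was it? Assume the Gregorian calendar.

−365 (one year) → Jun 8, 1689 (3483 left).
−365 (one year) → Jun 8, 1688 (3118 left).
−366 (one year; includes Feb 29, 1688) → Jun 8, 1687 (2752 left).
−365 (one year) → Jun 8, 1686 (2387 left).
−365 (one year) → Jun 8, 1685 (2022 left).
−365 (one year) → Jun 8, 1684 (1657 left).
−366 (one year; includes Feb 29, 1684) → Jun 8, 1683 (1291 left).
−365 (one year) → Jun 8, 1682 (926 left).
−365 (one year) → Jun 8, 1681 (561 left).
−365 (one year) → Jun 8, 1680 (196 left).
−8 → May 31, 1680 (end of May, 31 days; 188 left).
−31 → Apr 30, 1680 (end of Apr, 30 days; 157 left).
−30 → Mar 31, 1680 (end of Mar, 31 days; 127 left).
−31 → Feb 29, 1680 (end of Feb, 29 days; 96 left).
−29 → Jan 31, 1680 (end of Jan, 31 days; 67 left).
−31 → Dec 31, 1679 (end of Dec, 31 days; 36 left).
−31 → Nov 30, 1679 (end of Nov, 30 days; 5 left).
−5 → Nov 25, 1679.

November 25, 1679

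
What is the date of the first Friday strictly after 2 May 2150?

May 8, 2150

May 2, 2150 is a Saturday.
From Saturday to the next Friday is 6 days.
May 2, 2150 + 6 = May 8, 2150.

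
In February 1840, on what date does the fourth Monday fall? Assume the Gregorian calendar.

February 1, 1840 is a Saturday.
The first Monday is therefore February 3 (2 days later).
The fourth Monday is 3 + 3×7 = February 24.

February 24, 1840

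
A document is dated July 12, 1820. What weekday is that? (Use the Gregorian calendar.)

January 1, 1820 is a Saturday.
Jan 1, 1820 → Feb 1, 1820: 31 days (January has 31).
Feb 1, 1820 → Mar 1, 1820: 29 days (February has 29).
Mar 1, 1820 → Apr 1, 1820: 31 days (March has 31).
Apr 1, 1820 → May 1, 1820: 30 days (April has 30).
May 1, 1820 → Jun 1, 1820: 31 days (May has 31).
Jun 1, 1820 → Jul 1, 1820: 30 days (June has 30).
Jul 1, 1820 → Jul 12, 1820: 11 days.
Total: 193 days.
193 mod 7 = 4, so Saturday + 4 = Wednesday.

Wednesday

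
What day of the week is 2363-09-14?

Doomsday rule: the anchor day for the 2300s is Wednesday. For year 63: 63÷12 = 5 r 3, and 3÷4 = 0, so 5+3+0 = 8.
Wednesday + 8 ≡ Thursday — that's 2363's doomsday.
In September the doomsday date is Sep 5.
Sep 14 is 9 days after Sep 5; 9 mod 7 = 2, so Thursday + 2 = Saturday.

Saturday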